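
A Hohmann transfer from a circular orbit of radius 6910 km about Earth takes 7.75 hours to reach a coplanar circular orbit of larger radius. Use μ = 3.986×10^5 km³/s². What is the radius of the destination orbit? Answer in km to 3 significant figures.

Transfer time t = 7.75 hours = 27900 s, and t = π√(a_t³/μ).
So a_t = (μ t²/π²)^(1/3) = (3.986×10^5 × (27900)² / π²)^(1/3) = 31561 km.
Since a_t = (r₁ + r₂)/2, r₂ = 2a_t − r₁ = 2×31561 − 6910 = 56212 km.

r₂ = 56200 km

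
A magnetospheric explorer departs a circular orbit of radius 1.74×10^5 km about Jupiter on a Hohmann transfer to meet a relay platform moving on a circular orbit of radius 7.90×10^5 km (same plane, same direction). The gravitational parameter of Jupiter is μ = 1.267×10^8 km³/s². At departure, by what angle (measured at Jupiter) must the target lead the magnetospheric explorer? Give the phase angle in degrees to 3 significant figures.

φ = 94.2°

Semi-major axis of the transfer orbit: a_t = (1.740×10^5 + 7.900×10^5)/2 = 4.820×10^5 km.
Transfer time t = π√(a_t³/μ) = 93400 s.
The target's mean motion on its circular orbit is ω₂ = √(μ/r₂³) = 1.603×10^-5 rad/s.
Angle swept by the target during transfer: ω₂·t = 1.4972 rad = 85.78°.
Arrival is 180° from departure on the ellipse, so φ = 180° − 85.78° = 94.2°.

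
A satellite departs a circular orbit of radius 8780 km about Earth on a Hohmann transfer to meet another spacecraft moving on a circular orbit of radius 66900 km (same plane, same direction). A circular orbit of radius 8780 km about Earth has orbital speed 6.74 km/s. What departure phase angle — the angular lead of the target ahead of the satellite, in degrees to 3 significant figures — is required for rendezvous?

φ = 103°

From the circular-orbit relation v² = μ/r at r = 8780 km: μ = v²r = (6.74)² × 8780 = 3.98854×10^5 km³/s².
Semi-major axis of the transfer orbit: a_t = (8780 + 66900)/2 = 37840 km.
The half-period of the transfer ellipse is t = π√(a_t³/μ) = 36616 s.
Target angular speed ω₂ = √(μ/r₂³) = 3.6498×10^-5 rad/s.
Angle swept by the target during transfer: ω₂·t = 1.3364 rad = 76.57°.
The satellite traverses 180° on the transfer ellipse, so the target must lead by 180° − 76.57° = 103°.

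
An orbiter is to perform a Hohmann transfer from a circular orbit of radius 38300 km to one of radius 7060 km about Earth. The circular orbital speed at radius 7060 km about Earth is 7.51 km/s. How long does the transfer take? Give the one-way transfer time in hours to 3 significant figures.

From the circular-orbit relation v² = μ/r at r = 7060 km: μ = v²r = (7.51)² × 7060 = 3.98185×10^5 km³/s².
Semi-major axis of the transfer orbit: a_t = (38300 + 7060)/2 = 22680 km.
By Kepler's third law the transfer-orbit period is T = 2π√(a_t³/μ), so t = T/2 = 17000 s.
Converting: 17000 s ÷ 3600 s/hour = 4.72 hours.

t = 4.72 hours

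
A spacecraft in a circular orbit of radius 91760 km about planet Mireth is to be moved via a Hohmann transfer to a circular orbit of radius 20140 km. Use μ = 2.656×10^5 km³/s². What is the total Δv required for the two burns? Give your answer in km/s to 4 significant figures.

Δv = 1.700 km/s

Semi-major axis of the transfer orbit: a_t = (91760 + 20140)/2 = 55950 km.
At r₁ the circular-orbit speed is v₁ = √(μ/r₁) = 1.7013 km/s.
Transfer-orbit speed at r₁ (vis-viva equation): v_a = √[μ(2/r₁ − 1/a_t)] = 1.0207 km/s.
First burn Δv₁ = |v_a − v₁| = 0.6806 km/s.
Circular speed at r₂: v₂ = √(μ/r₂) = 3.6315 km/s.
Transfer-orbit speed at r₂: v_p = √[μ(2/r₂ − 1/a_t)] = 4.6506 km/s.
Second burn Δv₂ = |v₂ − v_p| = 1.019 km/s.
Δv = Δv₁ + Δv₂ = 0.6806 + 1.019 = 1.700 km/s.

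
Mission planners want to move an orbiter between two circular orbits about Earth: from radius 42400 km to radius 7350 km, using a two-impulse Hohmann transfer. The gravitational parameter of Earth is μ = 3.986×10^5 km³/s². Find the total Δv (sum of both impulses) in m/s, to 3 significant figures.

Semi-major axis of the transfer orbit: a_t = (42400 + 7350)/2 = 24875 km.
At r₁ the circular-orbit speed is v₁ = √(μ/r₁) = 3.0661 km/s.
On the transfer ellipse at r₁, vis-viva equation gives v_a = √[μ(2/r₁ − 1/a_t)] = 1.6667 km/s.
First burn Δv₁ = |v_a − v₁| = 1.3994 km/s.
Circular speed at r₂: v₂ = √(μ/r₂) = 7.3642 km/s.
Transfer-orbit speed at r₂: v_p = √[μ(2/r₂ − 1/a_t)] = 9.6145 km/s.
Second burn Δv₂ = |v₂ − v_p| = 2.2503 km/s.
Total Δv = Δv₁ + Δv₂ = 3.650 km/s.

Δv = 3650 m/s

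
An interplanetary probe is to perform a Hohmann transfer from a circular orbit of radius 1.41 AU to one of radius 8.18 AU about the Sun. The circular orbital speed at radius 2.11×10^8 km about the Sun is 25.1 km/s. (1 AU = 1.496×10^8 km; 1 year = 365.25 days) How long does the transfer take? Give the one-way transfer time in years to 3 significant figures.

From the circular-orbit relation v² = μ/r at r = 2.11×10^8 km: μ = v²r = (25.1)² × 2.11×10^8 = 1.32932×10^11 km³/s².
In km: r₁ = 1.41 × 1.496×10^8 = 2.10936×10^8 km; r₂ = 8.18 × 1.496×10^8 = 1.223728×10^9 km.
Semi-major axis of the transfer orbit: a_t = (2.10936×10^8 + 1.223728×10^9)/2 = 7.17332×10^8 km.
By Kepler's third law the transfer-orbit period is T = 2π√(a_t³/μ), so t = T/2 = 1.6554×10^8 s.
Converting: 1.6554×10^8 s ÷ 3.15576×10^7 s/year (365.25 × 86400) = 5.25 years.

t = 5.25 years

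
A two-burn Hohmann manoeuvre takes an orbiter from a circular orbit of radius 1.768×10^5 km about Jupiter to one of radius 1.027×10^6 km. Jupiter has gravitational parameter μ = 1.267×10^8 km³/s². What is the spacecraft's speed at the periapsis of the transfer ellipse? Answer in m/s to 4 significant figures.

The Hohmann ellipse has a_t = (r₁ + r₂)/2 = 6.019×10^5 km.
At periapsis, r = 1.768×10^5 km.
Applying v² = μ(2/r − 1/a_t): v = 34.97 km/s.

v = 34970 m/s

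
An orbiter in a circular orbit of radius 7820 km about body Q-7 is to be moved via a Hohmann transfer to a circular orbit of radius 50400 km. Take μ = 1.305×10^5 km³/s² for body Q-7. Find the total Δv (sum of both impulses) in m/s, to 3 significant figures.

Transfer-ellipse semi-major axis a_t = (r₁ + r₂)/2 = (7820 + 50400)/2 = 29110 km.
At r₁ the circular-orbit speed is v₁ = √(μ/r₁) = 4.085 km/s.
On the transfer ellipse at r₁, v² = μ(2/r − 1/a) gives v_p = √[μ(2/r₁ − 1/a_t)] = 5.375 km/s.
First burn Δv₁ = |v_p − v₁| = 1.290 km/s.
At r₂, v₂ = √(μ/r₂) = 1.6091 km/s.
Transfer-orbit speed at r₂: v_a = √[μ(2/r₂ − 1/a_t)] = 0.83401 km/s.
Second burn Δv₂ = |v₂ − v_a| = 0.7751 km/s.
Total Δv = Δv₁ + Δv₂ = 2.065 km/s.

Δv = 2070 m/s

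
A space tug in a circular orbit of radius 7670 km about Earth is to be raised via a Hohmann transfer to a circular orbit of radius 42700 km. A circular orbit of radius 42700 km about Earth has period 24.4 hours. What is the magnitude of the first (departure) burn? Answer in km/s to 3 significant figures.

From Kepler's third law T² = 4π²r³/μ at r = 42700 km, T = 24.4 hours = 24.4 × 3600 s = 87840 s: μ = 4π²r³/T² = 3.98344×10^5 km³/s².
Semi-major axis of the transfer orbit: a_t = (7670 + 42700)/2 = 25185 km.
On the circular orbit at r = 7670 km, v_c = √(μ/r) = 7.207 km/s.
Transfer-orbit speed at the same r (vis-viva, a = a_t): v_t = √[μ(2/r − 1/a_t)] = 9.384 km/s.
Δv₁ = |v_t − v_c| = |9.384 − 7.207| = 2.177 km/s.

Δv₁ = 2.18 km/s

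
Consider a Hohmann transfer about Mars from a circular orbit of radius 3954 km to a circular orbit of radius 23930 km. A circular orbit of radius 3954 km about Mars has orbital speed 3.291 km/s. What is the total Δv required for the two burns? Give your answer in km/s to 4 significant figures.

From the circular-orbit relation v² = μ/r at r = 3954 km: μ = v²r = (3.291)² × 3954 = 42824.5 km³/s².
Transfer-ellipse semi-major axis a_t = (r₁ + r₂)/2 = (3954 + 23930)/2 = 13942 km.
At r₁ the circular-orbit speed is v₁ = √(μ/r₁) = 3.291 km/s.
On the transfer ellipse at r₁, vis-viva equation gives v_p = √[μ(2/r₁ − 1/a_t)] = 4.312 km/s.
First burn Δv₁ = |v_p − v₁| = 1.021 km/s.
At r₂, v₂ = √(μ/r₂) = 1.3377 km/s.
Transfer-orbit speed at r₂: v_a = √[μ(2/r₂ − 1/a_t)] = 0.71241 km/s.
Second burn Δv₂ = |v₂ − v_a| = 0.6253 km/s.
Total Δv = Δv₁ + Δv₂ = 1.646 km/s.

Δv = 1.646 km/s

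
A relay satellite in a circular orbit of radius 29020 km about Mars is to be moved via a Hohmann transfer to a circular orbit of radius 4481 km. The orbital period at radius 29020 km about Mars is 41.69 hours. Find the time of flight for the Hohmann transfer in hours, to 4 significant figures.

t = 9.141 hours

From Kepler's third law T² = 4π²r³/μ at r = 29020 km, T = 41.69 hours = 41.69 × 3600 s = 1.50084×10^5 s: μ = 4π²r³/T² = 42833.5 km³/s².
Semi-major axis of the transfer orbit: a_t = (29020 + 4481)/2 = 16750.5 km.
Half the transfer-orbit period gives t = π√(a_t³/μ) = 32908 s.
Converting: 32908 s ÷ 3600 s/hour = 9.141 hours.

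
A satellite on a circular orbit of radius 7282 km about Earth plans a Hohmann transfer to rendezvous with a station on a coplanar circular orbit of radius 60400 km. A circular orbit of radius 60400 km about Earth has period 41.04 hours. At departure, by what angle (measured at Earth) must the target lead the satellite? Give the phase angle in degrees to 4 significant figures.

φ = 104.5°

From Kepler's third law T² = 4π²r³/μ at r = 60400 km, T = 41.04 hours = 41.04 × 3600 s = 1.47744×10^5 s: μ = 4π²r³/T² = 3.98521×10^5 km³/s².
Semi-major axis of the transfer orbit: a_t = (7282 + 60400)/2 = 33841 km.
The half-period of the transfer ellipse is t = π√(a_t³/μ) = 30980.6 s.
The target's mean motion on its circular orbit is ω₂ = √(μ/r₂³) = 4.25275×10^-5 rad/s.
Angle swept by the target during transfer: ω₂·t = 1.3175 rad = 75.49°.
The satellite traverses 180° on the transfer ellipse, so the target must lead by 180° − 75.49° = 104.5°.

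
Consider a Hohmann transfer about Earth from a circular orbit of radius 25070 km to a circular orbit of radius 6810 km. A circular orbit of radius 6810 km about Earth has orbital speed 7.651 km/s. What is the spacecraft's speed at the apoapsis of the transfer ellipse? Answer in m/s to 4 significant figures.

From the circular-orbit relation v² = μ/r at r = 6810 km: μ = v²r = (7.651)² × 6810 = 3.98642×10^5 km³/s².
The Hohmann ellipse has a_t = (r₁ + r₂)/2 = 15940 km.
At apoapsis, r = 25070 km.
Vis-viva: v = √[μ(2/r − 1/a_t)] = √[3.98642×10^5 × (2/25070 − 1/15940)] = 2.606 km/s.

v = 2606 m/s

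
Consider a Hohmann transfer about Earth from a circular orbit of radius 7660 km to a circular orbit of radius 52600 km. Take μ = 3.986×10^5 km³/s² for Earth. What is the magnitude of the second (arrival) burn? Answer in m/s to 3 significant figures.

Δv₂ = 1360 m/s

Semi-major axis of the transfer orbit: a_t = (7660 + 52600)/2 = 30130 km.
On the circular orbit at r = 52600 km, v_c = √(μ/r) = 2.753 km/s.
Vis-viva on the transfer ellipse at r = 52600 km gives v_t = √[μ(2/r − 1/a_t)] = 1.388 km/s.
Δv₂ = |v_t − v_c| = |1.388 − 2.753| = 1.365 km/s.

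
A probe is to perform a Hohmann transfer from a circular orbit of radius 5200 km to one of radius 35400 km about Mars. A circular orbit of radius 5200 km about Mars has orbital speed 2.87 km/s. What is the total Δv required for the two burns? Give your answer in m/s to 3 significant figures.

From the circular-orbit relation v² = μ/r at r = 5200 km: μ = v²r = (2.87)² × 5200 = 42831.9 km³/s².
The Hohmann ellipse has a_t = (r₁ + r₂)/2 = 20300 km.
Circular speed at r₁: v₁ = √(μ/r₁) = √(42831.9/5200) = 2.870 km/s.
Transfer-orbit speed at r₁ (vis-viva equation): v_p = √[μ(2/r₁ − 1/a_t)] = 3.790 km/s.
First burn Δv₁ = |v_p − v₁| = 0.9200 km/s.
Circular speed at r₂: v₂ = √(μ/r₂) = 1.100 km/s.
Transfer-orbit speed at r₂: v_a = √[μ(2/r₂ − 1/a_t)] = 0.5567 km/s.
Second burn Δv₂ = |v₂ − v_a| = 0.5433 km/s.
Total Δv = Δv₁ + Δv₂ = 1.463 km/s.

Δv = 1460 m/s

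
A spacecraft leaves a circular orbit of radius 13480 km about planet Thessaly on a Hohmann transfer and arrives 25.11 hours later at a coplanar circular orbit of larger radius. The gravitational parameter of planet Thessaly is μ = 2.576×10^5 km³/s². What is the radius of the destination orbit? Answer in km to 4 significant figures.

r₂ = 1.060×10^5 km

Transfer time t = 25.11 hours = 90396 s, and t = π√(a_t³/μ).
So a_t = (μ t²/π²)^(1/3) = (2.576×10^5 × (90396)² / π²)^(1/3) = 59747 km.
Since a_t = (r₁ + r₂)/2, r₂ = 2a_t − r₁ = 2×59747 − 13480 = 1.06014×10^5 km.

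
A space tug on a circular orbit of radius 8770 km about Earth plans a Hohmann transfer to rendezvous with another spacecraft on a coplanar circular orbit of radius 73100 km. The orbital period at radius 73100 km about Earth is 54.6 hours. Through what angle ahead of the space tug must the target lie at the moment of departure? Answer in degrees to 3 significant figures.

From Kepler's third law T² = 4π²r³/μ at r = 73100 km, T = 54.6 hours = 54.6 × 3600 s = 1.9656×10^5 s: μ = 4π²r³/T² = 3.99137×10^5 km³/s².
The Hohmann ellipse has a_t = (r₁ + r₂)/2 = 40935 km.
Transfer time t = π√(a_t³/μ) = 41180 s.
Target angular speed ω₂ = √(μ/r₂³) = 3.197×10^-5 rad/s.
Angle swept by the target during transfer: ω₂·t = 1.3165 rad = 75.43°.
Arrival is 180° from departure on the ellipse, so φ = 180° − 75.43° = 105°.

φ = 105°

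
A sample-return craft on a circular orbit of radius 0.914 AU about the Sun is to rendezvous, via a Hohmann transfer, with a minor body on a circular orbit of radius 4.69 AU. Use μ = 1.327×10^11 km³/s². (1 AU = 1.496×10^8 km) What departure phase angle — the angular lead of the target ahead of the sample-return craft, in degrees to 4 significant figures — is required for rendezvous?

φ = 96.88°

In km: r₁ = 0.914 × 1.496×10^8 = 1.367344×10^8 km; r₂ = 4.69 × 1.496×10^8 = 7.01624×10^8 km.
Transfer-ellipse semi-major axis a_t = (r₁ + r₂)/2 = (1.367344×10^8 + 7.01624×10^8)/2 = 4.191792×10^8 km.
The half-period of the transfer ellipse is t = π√(a_t³/μ) = 7.401402×10^7 s.
Target angular speed ω₂ = √(μ/r₂³) = 1.960103×10^-8 rad/s.
Angle swept by the target during transfer: ω₂·t = 1.4508 rad = 83.12°.
Arrival is 180° from departure on the ellipse, so φ = 180° − 83.12° = 96.88°.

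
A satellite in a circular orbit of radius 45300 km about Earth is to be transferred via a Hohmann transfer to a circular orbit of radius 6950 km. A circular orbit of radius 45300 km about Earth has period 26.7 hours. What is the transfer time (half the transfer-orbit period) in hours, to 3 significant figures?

From Kepler's third law T² = 4π²r³/μ at r = 45300 km, T = 26.7 hours = 26.7 × 3600 s = 96120 s: μ = 4π²r³/T² = 3.97216×10^5 km³/s².
The Hohmann ellipse has a_t = (r₁ + r₂)/2 = 26125 km.
By Kepler's third law the transfer-orbit period is T = 2π√(a_t³/μ), so t = T/2 = 21050 s.
Converting: 21050 s ÷ 3600 s/hour = 5.85 hours.

t = 5.85 hours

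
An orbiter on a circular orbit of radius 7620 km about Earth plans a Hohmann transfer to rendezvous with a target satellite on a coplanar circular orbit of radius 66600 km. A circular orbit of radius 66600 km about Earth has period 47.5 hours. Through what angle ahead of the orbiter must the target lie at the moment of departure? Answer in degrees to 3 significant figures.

From Kepler's third law T² = 4π²r³/μ at r = 66600 km, T = 47.5 hours = 47.5 × 3600 s = 1.710×10^5 s: μ = 4π²r³/T² = 3.98832×10^5 km³/s².
Transfer-ellipse semi-major axis a_t = (r₁ + r₂)/2 = (7620 + 66600)/2 = 37110 km.
Transfer time t = π√(a_t³/μ) = 35562 s.
Target angular speed ω₂ = √(μ/r₂³) = 3.6744×10^-5 rad/s.
Angle swept by the target during transfer: ω₂·t = 1.3067 rad = 74.87°.
Arrival is 180° from departure on the ellipse, so φ = 180° − 74.87° = 105°.

φ = 105°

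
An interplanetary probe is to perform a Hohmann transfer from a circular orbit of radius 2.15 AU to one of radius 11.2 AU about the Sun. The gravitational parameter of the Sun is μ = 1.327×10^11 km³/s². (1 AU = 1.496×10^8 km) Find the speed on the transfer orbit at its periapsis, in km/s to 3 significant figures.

In km: r₁ = 2.15 × 1.496×10^8 = 3.2164×10^8 km; r₂ = 11.2 × 1.496×10^8 = 1.67552×10^9 km.
The Hohmann ellipse has a_t = (r₁ + r₂)/2 = 9.9858×10^8 km.
The periapsis of the transfer ellipse is at r = 3.2164×10^8 km.
Vis-viva: v = √[μ(2/r − 1/a_t)] = √[1.327×10^11 × (2/3.2164×10^8 − 1/9.9858×10^8)] = 26.31 km/s.

v = 26.3 km/s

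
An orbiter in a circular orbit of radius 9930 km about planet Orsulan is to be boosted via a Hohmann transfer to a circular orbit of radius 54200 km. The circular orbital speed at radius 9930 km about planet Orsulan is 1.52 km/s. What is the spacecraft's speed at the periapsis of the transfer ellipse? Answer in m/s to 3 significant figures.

From the circular-orbit relation v² = μ/r at r = 9930 km: μ = v²r = (1.52)² × 9930 = 22942.3 km³/s².
The Hohmann ellipse has a_t = (r₁ + r₂)/2 = 32065 km.
At periapsis, r = 9930 km.
Applying v² = μ(2/r − 1/a_t): v = 1.976 km/s.

v = 1980 m/s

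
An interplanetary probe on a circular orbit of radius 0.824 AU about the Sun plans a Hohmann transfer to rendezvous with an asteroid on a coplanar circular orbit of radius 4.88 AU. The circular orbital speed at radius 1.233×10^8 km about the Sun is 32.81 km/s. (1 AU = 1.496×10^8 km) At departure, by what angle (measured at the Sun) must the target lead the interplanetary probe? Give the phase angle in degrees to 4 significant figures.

φ = 99.58°

From the circular-orbit relation v² = μ/r at r = 1.233×10^8 km: μ = v²r = (32.81)² × 1.233×10^8 = 1.32732×10^11 km³/s².
In km: r₁ = 0.824 × 1.496×10^8 = 1.232704×10^8 km; r₂ = 4.88 × 1.496×10^8 = 7.30048×10^8 km.
Semi-major axis of the transfer orbit: a_t = (1.232704×10^8 + 7.30048×10^8)/2 = 4.266592×10^8 km.
The half-period of the transfer ellipse is t = π√(a_t³/μ) = 7.5995×10^7 s.
The target's mean motion on its circular orbit is ω₂ = √(μ/r₂³) = 1.8470×10^-8 rad/s.
Angle swept by the target during transfer: ω₂·t = 1.4036 rad = 80.42°.
The interplanetary probe traverses 180° on the transfer ellipse, so the target must lead by 180° − 80.42° = 99.58°.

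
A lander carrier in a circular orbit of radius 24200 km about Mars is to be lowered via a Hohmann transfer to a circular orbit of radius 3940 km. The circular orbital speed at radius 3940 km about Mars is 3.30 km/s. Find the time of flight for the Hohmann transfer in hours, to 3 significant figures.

t = 7.03 hours

From the circular-orbit relation v² = μ/r at r = 3940 km: μ = v²r = (3.30)² × 3940 = 42906.6 km³/s².
The Hohmann ellipse has a_t = (r₁ + r₂)/2 = 14070 km.
Transfer time t = π√(a_t³/μ) = π√((14070)³ / 42906.6) = 25310 s.
Converting: 25310 s ÷ 3600 s/hour = 7.03 hours.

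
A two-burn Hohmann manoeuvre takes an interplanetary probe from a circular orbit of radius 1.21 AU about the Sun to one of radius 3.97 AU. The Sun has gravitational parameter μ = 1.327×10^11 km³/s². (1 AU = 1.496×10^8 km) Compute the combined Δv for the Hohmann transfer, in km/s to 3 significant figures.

In km: r₁ = 1.21 × 1.496×10^8 = 1.81016×10^8 km; r₂ = 3.97 × 1.496×10^8 = 5.93912×10^8 km.
Semi-major axis of the transfer orbit: a_t = (1.81016×10^8 + 5.93912×10^8)/2 = 3.87464×10^8 km.
Circular speed at r₁: v₁ = √(μ/r₁) = √(1.327×10^11/1.81016×10^8) = 27.0755 km/s.
On the transfer ellipse at r₁, vis-viva gives v_p = √[μ(2/r₁ − 1/a_t)] = 33.5214 km/s.
First burn Δv₁ = |v_p − v₁| = 6.446 km/s.
Circular speed at r₂: v₂ = √(μ/r₂) = 14.948 km/s.
Transfer-orbit speed at r₂: v_a = √[μ(2/r₂ − 1/a_t)] = 10.217 km/s.
Second burn Δv₂ = |v₂ − v_a| = 4.731 km/s.
Total Δv = Δv₁ + Δv₂ = 11.18 km/s.

Δv = 11.2 km/s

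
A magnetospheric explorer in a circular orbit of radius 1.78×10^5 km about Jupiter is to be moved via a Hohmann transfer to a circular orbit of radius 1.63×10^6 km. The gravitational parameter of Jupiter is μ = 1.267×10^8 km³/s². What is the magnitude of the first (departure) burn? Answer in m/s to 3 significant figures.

Δv₁ = 9150 m/s

Semi-major axis of the transfer orbit: a_t = (1.780×10^5 + 1.630×10^6)/2 = 9.040×10^5 km.
Circular speed at r = 1.780×10^5 km: v_c = √(μ/r) = 26.6795 km/s.
Vis-viva on the transfer ellipse at r = 1.780×10^5 km gives v_t = √[μ(2/r − 1/a_t)] = 35.8251 km/s.
Δv₁ = |v_t − v_c| = |35.8251 − 26.6795| = 9.146 km/s.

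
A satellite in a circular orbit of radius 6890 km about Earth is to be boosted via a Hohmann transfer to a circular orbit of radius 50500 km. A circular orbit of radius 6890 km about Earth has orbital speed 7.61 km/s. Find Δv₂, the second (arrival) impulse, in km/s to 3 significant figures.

From the circular-orbit relation v² = μ/r at r = 6890 km: μ = v²r = (7.61)² × 6890 = 3.99014×10^5 km³/s².
The Hohmann ellipse has a_t = (r₁ + r₂)/2 = 28695 km.
On the circular orbit at r = 50500 km, v_c = √(μ/r) = 2.811 km/s.
Vis-viva on the transfer ellipse at r = 50500 km gives v_t = √[μ(2/r − 1/a_t)] = 1.377 km/s.
Δv₂ = |v_t − v_c| = |1.377 − 2.811| = 1.434 km/s.

Δv₂ = 1.43 km/s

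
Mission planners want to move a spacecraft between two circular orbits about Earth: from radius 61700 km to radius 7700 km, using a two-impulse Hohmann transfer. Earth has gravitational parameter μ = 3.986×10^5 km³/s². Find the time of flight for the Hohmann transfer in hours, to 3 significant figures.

t = 8.93 hours

Transfer-ellipse semi-major axis a_t = (r₁ + r₂)/2 = (61700 + 7700)/2 = 34700 km.
By Kepler's third law the transfer-orbit period is T = 2π√(a_t³/μ), so t = T/2 = 32160 s.
Converting: 32160 s ÷ 3600 s/hour = 8.93 hours.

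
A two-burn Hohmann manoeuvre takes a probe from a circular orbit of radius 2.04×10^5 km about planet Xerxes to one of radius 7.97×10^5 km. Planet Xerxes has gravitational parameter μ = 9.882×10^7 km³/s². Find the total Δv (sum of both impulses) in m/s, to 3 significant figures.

Δv = 9790 m/s

The Hohmann ellipse has a_t = (r₁ + r₂)/2 = 5.005×10^5 km.
Circular speed at r₁: v₁ = √(μ/r₁) = √(9.882×10^7/2.040×10^5) = 22.00936 km/s.
On the transfer ellipse at r₁, vis-viva equation gives v_p = √[μ(2/r₁ − 1/a_t)] = 27.77375 km/s.
First burn Δv₁ = |v_p − v₁| = 5.764390 km/s.
Circular speed at r₂: v₂ = √(μ/r₂) = 11.135078 km/s.
Transfer-orbit speed at r₂: v_a = √[μ(2/r₂ − 1/a_t)] = 7.1089639 km/s.
Second burn Δv₂ = |v₂ − v_a| = 4.026114 km/s.
Total Δv = Δv₁ + Δv₂ = 9.791 km/s.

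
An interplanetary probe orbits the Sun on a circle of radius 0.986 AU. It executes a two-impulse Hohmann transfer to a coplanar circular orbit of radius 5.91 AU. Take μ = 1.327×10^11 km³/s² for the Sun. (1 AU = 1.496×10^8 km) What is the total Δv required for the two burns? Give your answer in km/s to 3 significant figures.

Δv = 15.0 km/s

In km: r₁ = 0.986 × 1.496×10^8 = 1.475056×10^8 km; r₂ = 5.91 × 1.496×10^8 = 8.84136×10^8 km.
Transfer-ellipse semi-major axis a_t = (r₁ + r₂)/2 = (1.475056×10^8 + 8.84136×10^8)/2 = 5.158208×10^8 km.
Circular speed at r₁: v₁ = √(μ/r₁) = √(1.327×10^11/1.475056×10^8) = 29.994 km/s.
Transfer-orbit speed at r₁ (v² = μ(2/r − 1/a)): v_p = √[μ(2/r₁ − 1/a_t)] = 39.268 km/s.
First burn Δv₁ = |v_p − v₁| = 9.274 km/s.
At r₂, v₂ = √(μ/r₂) = 12.251 km/s.
Transfer-orbit speed at r₂: v_a = √[μ(2/r₂ − 1/a_t)] = 6.5513 km/s.
Second burn Δv₂ = |v₂ − v_a| = 5.700 km/s.
Total Δv = Δv₁ + Δv₂ = 14.97 km/s.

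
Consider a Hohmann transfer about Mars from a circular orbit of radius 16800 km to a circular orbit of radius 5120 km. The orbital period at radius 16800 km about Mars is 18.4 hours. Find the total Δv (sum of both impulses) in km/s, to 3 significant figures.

From Kepler's third law T² = 4π²r³/μ at r = 16800 km, T = 18.4 hours = 18.4 × 3600 s = 66240 s: μ = 4π²r³/T² = 42662.6 km³/s².
The Hohmann ellipse has a_t = (r₁ + r₂)/2 = 10960 km.
Circular speed at r₁: v₁ = √(μ/r₁) = √(42662.6/16800) = 1.5936 km/s.
Transfer-orbit speed at r₁ (vis-viva): v_a = √[μ(2/r₁ − 1/a_t)] = 1.0892 km/s.
First burn Δv₁ = |v_a − v₁| = 0.5044 km/s.
At r₂, v₂ = √(μ/r₂) = 2.8866 km/s.
Transfer-orbit speed at r₂: v_p = √[μ(2/r₂ − 1/a_t)] = 3.5739 km/s.
Second burn Δv₂ = |v₂ − v_p| = 0.6873 km/s.
Δv = Δv₁ + Δv₂ = 0.5044 + 0.6873 = 1.192 km/s.

Δv = 1.19 km/s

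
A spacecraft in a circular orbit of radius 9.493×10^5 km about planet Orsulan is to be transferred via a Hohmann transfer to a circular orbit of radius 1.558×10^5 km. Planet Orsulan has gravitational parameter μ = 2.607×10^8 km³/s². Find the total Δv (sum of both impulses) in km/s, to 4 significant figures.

Δv = 20.48 km/s

Transfer-ellipse semi-major axis a_t = (r₁ + r₂)/2 = (9.493×10^5 + 1.558×10^5)/2 = 5.5255×10^5 km.
At r₁ the circular-orbit speed is v₁ = √(μ/r₁) = 16.572 km/s.
Transfer-orbit speed at r₁ (vis-viva equation): v_a = √[μ(2/r₁ − 1/a_t)] = 8.7997 km/s.
First burn Δv₁ = |v_a − v₁| = 7.772 km/s.
Circular speed at r₂: v₂ = √(μ/r₂) = 40.91 km/s.
Transfer-orbit speed at r₂: v_p = √[μ(2/r₂ − 1/a_t)] = 53.62 km/s.
Second burn Δv₂ = |v₂ − v_p| = 12.71 km/s.
Δv = Δv₁ + Δv₂ = 7.772 + 12.71 = 20.48 km/s.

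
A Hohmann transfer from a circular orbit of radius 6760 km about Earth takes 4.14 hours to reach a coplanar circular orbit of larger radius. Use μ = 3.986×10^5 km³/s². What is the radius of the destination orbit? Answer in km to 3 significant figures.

r₂ = 34800 km

Transfer time t = 4.14 hours = 14904 s, and t = π√(a_t³/μ).
So a_t = (μ t²/π²)^(1/3) = (3.986×10^5 × (14904)² / π²)^(1/3) = 20779 km.
Since a_t = (r₁ + r₂)/2, r₂ = 2a_t − r₁ = 2×20779 − 6760 = 34798 km.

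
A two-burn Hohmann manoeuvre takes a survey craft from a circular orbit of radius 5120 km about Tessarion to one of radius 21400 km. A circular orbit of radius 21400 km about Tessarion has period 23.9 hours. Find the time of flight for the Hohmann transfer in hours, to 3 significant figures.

t = 5.83 hours

From Kepler's third law T² = 4π²r³/μ at r = 21400 km, T = 23.9 hours = 23.9 × 3600 s = 86040 s: μ = 4π²r³/T² = 52263.7 km³/s².
The Hohmann ellipse has a_t = (r₁ + r₂)/2 = 13260 km.
Half the transfer-orbit period gives t = π√(a_t³/μ) = 20980 s.
Converting: 20980 s ÷ 3600 s/hour = 5.83 hours.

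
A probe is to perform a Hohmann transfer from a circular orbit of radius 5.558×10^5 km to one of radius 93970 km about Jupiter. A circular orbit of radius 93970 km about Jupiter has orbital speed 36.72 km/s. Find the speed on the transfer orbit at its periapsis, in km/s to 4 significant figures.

v = 48.03 km/s

From the circular-orbit relation v² = μ/r at r = 93970 km: μ = v²r = (36.72)² × 93970 = 1.26705×10^8 km³/s².
Semi-major axis of the transfer orbit: a_t = (5.558×10^5 + 93970)/2 = 3.24885×10^5 km.
The periapsis of the transfer ellipse is at r = 93970 km.
Vis-viva: v = √[μ(2/r − 1/a_t)] = √[1.26705×10^8 × (2/93970 − 1/3.24885×10^5)] = 48.03 km/s.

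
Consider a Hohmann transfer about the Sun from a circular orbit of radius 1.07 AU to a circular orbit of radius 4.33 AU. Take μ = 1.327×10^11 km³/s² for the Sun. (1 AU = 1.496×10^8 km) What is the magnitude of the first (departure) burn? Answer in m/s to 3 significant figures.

In km: r₁ = 1.07 × 1.496×10^8 = 1.60072×10^8 km; r₂ = 4.33 × 1.496×10^8 = 6.47768×10^8 km.
Transfer-ellipse semi-major axis a_t = (r₁ + r₂)/2 = (1.60072×10^8 + 6.47768×10^8)/2 = 4.0392×10^8 km.
Circular speed at r = 1.60072×10^8 km: v_c = √(μ/r) = 28.79 km/s.
Vis-viva on the transfer ellipse at r = 1.60072×10^8 km gives v_t = √[μ(2/r − 1/a_t)] = 36.46 km/s.
Δv₁ = |v_t − v_c| = |36.46 − 28.79| = 7.670 km/s.

Δv₁ = 7670 m/s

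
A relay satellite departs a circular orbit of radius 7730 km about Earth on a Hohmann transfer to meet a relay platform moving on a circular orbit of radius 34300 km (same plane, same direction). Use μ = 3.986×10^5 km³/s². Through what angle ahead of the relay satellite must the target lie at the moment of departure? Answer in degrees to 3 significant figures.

The Hohmann ellipse has a_t = (r₁ + r₂)/2 = 21015 km.
Transfer time t = π√(a_t³/μ) = 15159 s.
The target's mean motion on its circular orbit is ω₂ = √(μ/r₂³) = 9.9387×10^-5 rad/s.
Angle swept by the target during transfer: ω₂·t = 1.5066 rad = 86.32°.
Arrival is 180° from departure on the ellipse, so φ = 180° − 86.32° = 93.7°.

φ = 93.7°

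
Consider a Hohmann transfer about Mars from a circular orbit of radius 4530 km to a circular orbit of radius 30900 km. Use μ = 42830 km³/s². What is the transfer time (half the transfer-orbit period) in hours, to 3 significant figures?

t = 9.94 hours

Transfer-ellipse semi-major axis a_t = (r₁ + r₂)/2 = (4530 + 30900)/2 = 17715 km.
By Kepler's third law the transfer-orbit period is T = 2π√(a_t³/μ), so t = T/2 = 35790 s.
Converting: 35790 s ÷ 3600 s/hour = 9.94 hours.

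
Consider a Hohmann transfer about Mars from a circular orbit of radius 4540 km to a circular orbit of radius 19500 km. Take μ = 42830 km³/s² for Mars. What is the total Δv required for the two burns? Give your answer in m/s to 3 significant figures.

Semi-major axis of the transfer orbit: a_t = (4540 + 19500)/2 = 12020 km.
At r₁ the circular-orbit speed is v₁ = √(μ/r₁) = 3.0715 km/s.
On the transfer ellipse at r₁, v² = μ(2/r − 1/a) gives v_p = √[μ(2/r₁ − 1/a_t)] = 3.9121 km/s.
First burn Δv₁ = |v_p − v₁| = 0.8406 km/s.
At r₂, v₂ = √(μ/r₂) = 1.482 km/s.
Transfer-orbit speed at r₂: v_a = √[μ(2/r₂ − 1/a_t)] = 0.9108 km/s.
Second burn Δv₂ = |v₂ − v_a| = 0.5712 km/s.
Δv = Δv₁ + Δv₂ = 0.8406 + 0.5712 = 1.412 km/s.

Δv = 1410 m/s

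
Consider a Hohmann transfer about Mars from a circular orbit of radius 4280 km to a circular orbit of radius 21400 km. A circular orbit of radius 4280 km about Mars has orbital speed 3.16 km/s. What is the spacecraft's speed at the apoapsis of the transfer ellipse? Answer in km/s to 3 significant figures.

v = 0.816 km/s

From the circular-orbit relation v² = μ/r at r = 4280 km: μ = v²r = (3.16)² × 4280 = 42738.4 km³/s².
The Hohmann ellipse has a_t = (r₁ + r₂)/2 = 12840 km.
The apoapsis of the transfer ellipse is at r = 21400 km.
Vis-viva: v = √[μ(2/r − 1/a_t)] = √[42738.4 × (2/21400 − 1/12840)] = 0.8159 km/s.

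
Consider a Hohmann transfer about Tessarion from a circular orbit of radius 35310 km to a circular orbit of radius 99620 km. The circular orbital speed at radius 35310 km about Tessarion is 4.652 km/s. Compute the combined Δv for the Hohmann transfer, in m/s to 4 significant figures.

Δv = 1767 m/s

From the circular-orbit relation v² = μ/r at r = 35310 km: μ = v²r = (4.652)² × 35310 = 7.64147×10^5 km³/s².
Semi-major axis of the transfer orbit: a_t = (35310 + 99620)/2 = 67465 km.
At r₁ the circular-orbit speed is v₁ = √(μ/r₁) = 4.652 km/s.
Transfer-orbit speed at r₁ (v² = μ(2/r − 1/a)): v_p = √[μ(2/r₁ − 1/a_t)] = 5.653 km/s.
First burn Δv₁ = |v_p − v₁| = 1.001 km/s.
At r₂, v₂ = √(μ/r₂) = 2.7696 km/s.
Transfer-orbit speed at r₂: v_a = √[μ(2/r₂ − 1/a_t)] = 2.0037 km/s.
Second burn Δv₂ = |v₂ − v_a| = 0.7659 km/s.
Δv = Δv₁ + Δv₂ = 1.001 + 0.7659 = 1.767 km/s.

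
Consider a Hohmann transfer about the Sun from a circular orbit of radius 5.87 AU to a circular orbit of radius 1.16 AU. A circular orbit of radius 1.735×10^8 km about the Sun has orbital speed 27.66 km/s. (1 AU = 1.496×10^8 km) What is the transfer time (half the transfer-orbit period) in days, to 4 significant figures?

t = 1203 days

From the circular-orbit relation v² = μ/r at r = 1.735×10^8 km: μ = v²r = (27.66)² × 1.735×10^8 = 1.32741×10^11 km³/s².
In km: r₁ = 5.87 × 1.496×10^8 = 8.78152×10^8 km; r₂ = 1.16 × 1.496×10^8 = 1.73536×10^8 km.
The Hohmann ellipse has a_t = (r₁ + r₂)/2 = 5.25844×10^8 km.
Transfer time t = π√(a_t³/μ) = π√((5.25844×10^8)³ / 1.32741×10^11) = 1.0398×10^8 s.
Converting: 1.0398×10^8 s ÷ 86400 s/day = 1203 days.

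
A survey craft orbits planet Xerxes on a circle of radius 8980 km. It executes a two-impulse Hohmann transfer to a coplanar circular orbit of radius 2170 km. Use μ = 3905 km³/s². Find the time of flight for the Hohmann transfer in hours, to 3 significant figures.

t = 5.81 hours

Transfer-ellipse semi-major axis a_t = (r₁ + r₂)/2 = (8980 + 2170)/2 = 5575 km.
By Kepler's third law the transfer-orbit period is T = 2π√(a_t³/μ), so t = T/2 = 20930 s.
Converting: 20930 s ÷ 3600 s/hour = 5.81 hours.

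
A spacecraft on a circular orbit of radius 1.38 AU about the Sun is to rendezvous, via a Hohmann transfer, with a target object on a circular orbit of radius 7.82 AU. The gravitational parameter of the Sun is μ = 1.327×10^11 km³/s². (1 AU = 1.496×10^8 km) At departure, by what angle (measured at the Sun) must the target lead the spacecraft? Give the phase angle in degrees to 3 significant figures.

In km: r₁ = 1.38 × 1.496×10^8 = 2.06448×10^8 km; r₂ = 7.82 × 1.496×10^8 = 1.169872×10^9 km.
The Hohmann ellipse has a_t = (r₁ + r₂)/2 = 6.8816×10^8 km.
The half-period of the transfer ellipse is t = π√(a_t³/μ) = 1.556856×10^8 s.
Target angular speed ω₂ = √(μ/r₂³) = 9.103910×10^-9 rad/s.
Angle swept by the target during transfer: ω₂·t = 1.4173 rad = 81.21°.
Arrival is 180° from departure on the ellipse, so φ = 180° − 81.21° = 98.8°.

φ = 98.8°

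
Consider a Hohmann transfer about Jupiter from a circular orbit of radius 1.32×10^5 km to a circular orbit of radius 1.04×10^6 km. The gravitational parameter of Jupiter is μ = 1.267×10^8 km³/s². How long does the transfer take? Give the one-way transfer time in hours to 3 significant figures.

Transfer-ellipse semi-major axis a_t = (r₁ + r₂)/2 = (1.320×10^5 + 1.040×10^6)/2 = 5.860×10^5 km.
Half the transfer-orbit period gives t = π√(a_t³/μ) = 1.252×10^5 s.
Converting: 1.252×10^5 s ÷ 3600 s/hour = 34.8 hours.

t = 34.8 hours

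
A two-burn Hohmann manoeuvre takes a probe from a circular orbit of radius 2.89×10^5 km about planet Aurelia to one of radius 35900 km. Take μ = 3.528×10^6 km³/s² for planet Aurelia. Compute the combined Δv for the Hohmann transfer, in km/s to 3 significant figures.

Δv = 5.16 km/s

Semi-major axis of the transfer orbit: a_t = (2.890×10^5 + 35900)/2 = 1.6245×10^5 km.
At r₁ the circular-orbit speed is v₁ = √(μ/r₁) = 3.4939 km/s.
On the transfer ellipse at r₁, v² = μ(2/r − 1/a) gives v_a = √[μ(2/r₁ − 1/a_t)] = 1.6425 km/s.
First burn Δv₁ = |v_a − v₁| = 1.851 km/s.
At r₂, v₂ = √(μ/r₂) = 9.9133 km/s.
Transfer-orbit speed at r₂: v_p = √[μ(2/r₂ − 1/a_t)] = 13.222 km/s.
Second burn Δv₂ = |v₂ − v_p| = 3.309 km/s.
Total Δv = Δv₁ + Δv₂ = 5.160 km/s.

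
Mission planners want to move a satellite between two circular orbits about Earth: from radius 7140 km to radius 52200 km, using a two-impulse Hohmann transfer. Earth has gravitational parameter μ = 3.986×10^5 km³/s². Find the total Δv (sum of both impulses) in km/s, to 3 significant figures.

Semi-major axis of the transfer orbit: a_t = (7140 + 52200)/2 = 29670 km.
At r₁ the circular-orbit speed is v₁ = √(μ/r₁) = 7.472 km/s.
Transfer-orbit speed at r₁ (vis-viva equation): v_p = √[μ(2/r₁ − 1/a_t)] = 9.911 km/s.
First burn Δv₁ = |v_p − v₁| = 2.439 km/s.
Circular speed at r₂: v₂ = √(μ/r₂) = 2.7633 km/s.
Transfer-orbit speed at r₂: v_a = √[μ(2/r₂ − 1/a_t)] = 1.3556 km/s.
Second burn Δv₂ = |v₂ − v_a| = 1.408 km/s.
Δv = Δv₁ + Δv₂ = 2.439 + 1.408 = 3.847 km/s.

Δv = 3.85 km/s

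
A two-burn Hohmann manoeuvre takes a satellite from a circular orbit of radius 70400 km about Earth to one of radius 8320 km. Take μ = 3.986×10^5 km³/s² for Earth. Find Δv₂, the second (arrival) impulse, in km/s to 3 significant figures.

Δv₂ = 2.34 km/s

The Hohmann ellipse has a_t = (r₁ + r₂)/2 = 39360 km.
On the circular orbit at r = 8320 km, v_c = √(μ/r) = 6.922 km/s.
Transfer-orbit speed at the same r (vis-viva, a = a_t): v_t = √[μ(2/r − 1/a_t)] = 9.257 km/s.
Δv₂ = |v_t − v_c| = |9.257 − 6.922| = 2.335 km/s.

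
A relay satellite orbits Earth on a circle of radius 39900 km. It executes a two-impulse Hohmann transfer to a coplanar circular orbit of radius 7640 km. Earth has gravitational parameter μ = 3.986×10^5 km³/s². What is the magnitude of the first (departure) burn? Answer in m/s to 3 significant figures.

Transfer-ellipse semi-major axis a_t = (r₁ + r₂)/2 = (39900 + 7640)/2 = 23770 km.
On the circular orbit at r = 39900 km, v_c = √(μ/r) = 3.161 km/s.
Vis-viva on the transfer ellipse at r = 39900 km gives v_t = √[μ(2/r − 1/a_t)] = 1.792 km/s.
Δv₁ = |v_t − v_c| = |1.792 − 3.161| = 1.369 km/s.

Δv₁ = 1370 m/s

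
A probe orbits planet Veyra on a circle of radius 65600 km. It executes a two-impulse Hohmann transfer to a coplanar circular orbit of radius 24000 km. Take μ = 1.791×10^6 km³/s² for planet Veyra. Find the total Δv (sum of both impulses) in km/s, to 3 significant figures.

Δv = 3.22 km/s

Transfer-ellipse semi-major axis a_t = (r₁ + r₂)/2 = (65600 + 24000)/2 = 44800 km.
At r₁ the circular-orbit speed is v₁ = √(μ/r₁) = 5.225115 km/s.
Transfer-orbit speed at r₁ (vis-viva equation): v_a = √[μ(2/r₁ − 1/a_t)] = 3.824393 km/s.
First burn Δv₁ = |v_a − v₁| = 1.40072 km/s.
Circular speed at r₂: v₂ = √(μ/r₂) = 8.638576 km/s.
Transfer-orbit speed at r₂: v_p = √[μ(2/r₂ − 1/a_t)] = 10.45334 km/s.
Second burn Δv₂ = |v₂ − v_p| = 1.81476 km/s.
Total Δv = Δv₁ + Δv₂ = 3.215 km/s.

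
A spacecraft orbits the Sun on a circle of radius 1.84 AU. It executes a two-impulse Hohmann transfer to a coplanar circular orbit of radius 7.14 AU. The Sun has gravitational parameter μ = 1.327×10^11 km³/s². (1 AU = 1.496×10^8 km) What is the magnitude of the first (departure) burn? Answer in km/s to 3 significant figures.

In km: r₁ = 1.84 × 1.496×10^8 = 2.75264×10^8 km; r₂ = 7.14 × 1.496×10^8 = 1.068144×10^9 km.
Transfer-ellipse semi-major axis a_t = (r₁ + r₂)/2 = (2.75264×10^8 + 1.068144×10^9)/2 = 6.71704×10^8 km.
Circular speed at r = 2.75264×10^8 km: v_c = √(μ/r) = 21.9564 km/s.
Vis-viva on the transfer ellipse at r = 2.75264×10^8 km gives v_t = √[μ(2/r − 1/a_t)] = 27.6877 km/s.
Δv₁ = |v_t − v_c| = |27.6877 − 21.9564| = 5.731 km/s.

Δv₁ = 5.73 km/s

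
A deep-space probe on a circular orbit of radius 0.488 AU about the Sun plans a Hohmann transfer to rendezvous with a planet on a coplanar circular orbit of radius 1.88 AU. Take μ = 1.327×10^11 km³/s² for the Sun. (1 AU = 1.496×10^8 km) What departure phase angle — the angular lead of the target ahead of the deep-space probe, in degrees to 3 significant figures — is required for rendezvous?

φ = 90.0°

In km: r₁ = 0.488 × 1.496×10^8 = 7.30048×10^7 km; r₂ = 1.88 × 1.496×10^8 = 2.81248×10^8 km.
Semi-major axis of the transfer orbit: a_t = (7.30048×10^7 + 2.81248×10^8)/2 = 1.771264×10^8 km.
Transfer time t = π√(a_t³/μ) = 2.033×10^7 s.
The target's mean motion on its circular orbit is ω₂ = √(μ/r₂³) = 7.723×10^-8 rad/s.
Angle swept by the target during transfer: ω₂·t = 1.5701 rad = 89.96°.
The deep-space probe traverses 180° on the transfer ellipse, so the target must lead by 180° − 89.96° = 90.0°.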